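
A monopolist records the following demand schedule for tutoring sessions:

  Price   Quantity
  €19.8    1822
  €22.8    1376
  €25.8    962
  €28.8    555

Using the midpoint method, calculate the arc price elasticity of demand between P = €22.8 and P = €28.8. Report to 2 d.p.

At P = 22.8, Q = 1376; at P = 28.8, Q = 555.
ΔQ = -821, ΔP = 6.0. Midpoints: P̄ = 25.80, Q̄ = 965.5.
ε = (ΔQ/ΔP)(P̄/Q̄) = (-821/6.0)(25.80/965.5).

-3.66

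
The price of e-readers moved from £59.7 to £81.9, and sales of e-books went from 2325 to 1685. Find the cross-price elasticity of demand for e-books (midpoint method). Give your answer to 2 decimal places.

ΔQ_x = 1685 − 2325 = -640; ΔP_y = 81.9 − 59.7 = 22.2.
Midpoints: P̄_y = 70.80, Q̄_x = 2005.0.
ε_xy = (ΔQ_x/ΔP_y)(P̄_y/Q̄_x) = (-640/22.2)(70.80/2005.0).

-1.02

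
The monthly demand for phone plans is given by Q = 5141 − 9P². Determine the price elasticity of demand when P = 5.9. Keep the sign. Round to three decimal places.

-0.130

At P = 5.9, Q = 4827.710.
dQ/dP = −18P = -106.200.
ε = (dQ/dP)(P/Q) = (-106.200)(5.9/4827.710).
|ε| < 1, so demand is inelastic at this price.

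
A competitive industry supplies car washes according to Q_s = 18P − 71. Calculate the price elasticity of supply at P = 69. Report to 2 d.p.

1.06

At P = 69, Q_s = 1171.
dQ_s/dP = 18.
ε_s = (dQ_s/dP)(P/Q_s) = (18)(69/1171).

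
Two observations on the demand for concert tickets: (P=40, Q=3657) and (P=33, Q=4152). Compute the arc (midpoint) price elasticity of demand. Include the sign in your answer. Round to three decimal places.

ΔQ = 4152 − 3657 = 495; ΔP = 33 − 40 = -7.
Midpoints: P̄ = 36.50, Q̄ = 3904.5.
ε = (ΔQ/ΔP)(P̄/Q̄) = (495/-7)(36.50/3904.5).

-0.661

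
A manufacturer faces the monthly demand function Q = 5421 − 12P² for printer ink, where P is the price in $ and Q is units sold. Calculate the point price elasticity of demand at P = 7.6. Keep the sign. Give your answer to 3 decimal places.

-0.293

At P = 7.6, Q = 4727.880.
dQ/dP = −24P = -182.400.
ε = (dQ/dP)(P/Q) = (-182.400)(7.6/4727.880).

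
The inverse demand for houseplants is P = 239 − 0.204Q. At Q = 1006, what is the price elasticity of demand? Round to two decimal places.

At Q = 1006, P = 239 − 0.204(1006) = 33.78.
dP/dQ = −0.204, so dQ/dP = 1/(−0.204) = -4.902.
ε = (dQ/dP)(P/Q) = (-4.902)(33.78/1006).

-0.16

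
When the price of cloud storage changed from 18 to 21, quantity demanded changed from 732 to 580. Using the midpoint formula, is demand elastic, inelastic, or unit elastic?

elastic

Arc ε ≈ -1.506.
|ε| = 1.51 > 1.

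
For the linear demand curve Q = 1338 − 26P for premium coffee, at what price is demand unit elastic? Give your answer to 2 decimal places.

For linear demand Q = a − bP, ε = −bP/(a − bP). |ε| = 1 when bP = a − bP, i.e. P = a/(2b).
P = 1338/(2·26) = 1338/52 = 25.7308.

25.73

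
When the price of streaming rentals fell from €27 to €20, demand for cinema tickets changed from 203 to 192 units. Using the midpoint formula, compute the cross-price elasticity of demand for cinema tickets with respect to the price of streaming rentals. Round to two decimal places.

ΔQ_x = 192 − 203 = -11; ΔP_y = 20 − 27 = -7.
Midpoints: P̄_y = 23.50, Q̄_x = 197.5.
ε_xy = (ΔQ_x/ΔP_y)(P̄_y/Q̄_x) = (-11/-7)(23.50/197.5).

0.19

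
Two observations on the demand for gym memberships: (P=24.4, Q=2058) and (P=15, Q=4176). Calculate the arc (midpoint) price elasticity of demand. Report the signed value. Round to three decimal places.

ΔQ = 4176 − 2058 = 2118; ΔP = 15 − 24.4 = -9.4.
Midpoints: P̄ = 19.70, Q̄ = 3117.0.
ε = (ΔQ/ΔP)(P̄/Q̄) = (2118/-9.4)(19.70/3117.0).

-1.424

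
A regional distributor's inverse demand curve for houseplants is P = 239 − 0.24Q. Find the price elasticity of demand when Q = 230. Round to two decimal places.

-3.33

At Q = 230, P = 239 − 0.24(230) = 183.80.
dP/dQ = −0.24, so dQ/dP = 1/(−0.24) = -4.167.
ε = (dQ/dP)(P/Q) = (-4.167)(183.80/230).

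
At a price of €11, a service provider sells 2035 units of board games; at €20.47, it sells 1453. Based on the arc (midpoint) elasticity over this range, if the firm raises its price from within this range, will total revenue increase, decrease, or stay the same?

Arc ε = (-582/9.47)(15.73/1744.0) ≈ -0.554.
|ε| = 0.55 < 1, so demand is inelastic. A price rise therefore raises total revenue.

increase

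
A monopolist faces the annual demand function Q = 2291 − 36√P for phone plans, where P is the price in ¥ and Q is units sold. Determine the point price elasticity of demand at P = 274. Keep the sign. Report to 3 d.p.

-0.176

At P = 274, Q = 1695.094.
dQ/dP = −36/(2√P) = -1.087.
ε = (dQ/dP)(P/Q) = (-1.087)(274/1695.094).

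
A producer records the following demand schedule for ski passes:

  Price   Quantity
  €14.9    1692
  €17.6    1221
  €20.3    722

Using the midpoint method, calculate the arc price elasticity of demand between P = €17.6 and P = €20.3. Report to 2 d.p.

At P = 17.6, Q = 1221; at P = 20.3, Q = 722.
ΔQ = -499, ΔP = 2.7. Midpoints: P̄ = 18.95, Q̄ = 971.5.
ε = (ΔQ/ΔP)(P̄/Q̄) = (-499/2.7)(18.95/971.5).

-3.60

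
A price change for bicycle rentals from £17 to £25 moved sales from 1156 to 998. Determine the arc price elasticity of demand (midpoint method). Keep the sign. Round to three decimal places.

ΔQ = 998 − 1156 = -158; ΔP = 25 − 17 = 8.
Midpoints: P̄ = 21.00, Q̄ = 1077.0.
ε = (ΔQ/ΔP)(P̄/Q̄) = (-158/8)(21.00/1077.0).

-0.385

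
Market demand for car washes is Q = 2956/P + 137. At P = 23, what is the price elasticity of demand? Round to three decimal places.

-0.484

At P = 23, Q = 265.522.
dQ/dP = −2956/P² = -5.588.
ε = (dQ/dP)(P/Q) = (-5.588)(23/265.522).
|ε| < 1, so demand is inelastic at this price.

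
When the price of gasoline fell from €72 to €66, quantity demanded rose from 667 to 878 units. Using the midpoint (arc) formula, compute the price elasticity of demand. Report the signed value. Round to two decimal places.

-3.14

ΔQ = 878 − 667 = 211; ΔP = 66 − 72 = -6.
Midpoints: P̄ = 69.00, Q̄ = 772.5.
ε = (ΔQ/ΔP)(P̄/Q̄) = (211/-6)(69.00/772.5).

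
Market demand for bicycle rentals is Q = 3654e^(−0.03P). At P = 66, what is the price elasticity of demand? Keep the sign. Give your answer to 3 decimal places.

-1.980

At P = 66, Q = 504.505.
dQ/dP = −0.03·3654e^(−0.03P) = −0.03Q = -15.135.
ε = (dQ/dP)(P/Q) = (-15.135)(66/504.505).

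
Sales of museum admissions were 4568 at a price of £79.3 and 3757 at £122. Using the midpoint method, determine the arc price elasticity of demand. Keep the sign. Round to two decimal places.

ΔQ = 3757 − 4568 = -811; ΔP = 122 − 79.3 = 42.7.
Midpoints: P̄ = 100.65, Q̄ = 4162.5.
ε = (ΔQ/ΔP)(P̄/Q̄) = (-811/42.7)(100.65/4162.5).

-0.46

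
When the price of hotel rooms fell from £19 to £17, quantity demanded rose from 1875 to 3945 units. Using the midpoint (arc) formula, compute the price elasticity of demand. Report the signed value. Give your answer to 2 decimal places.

-6.40

ΔQ = 3945 − 1875 = 2070; ΔP = 17 − 19 = -2.
Midpoints: P̄ = 18.00, Q̄ = 2910.0.
ε = (ΔQ/ΔP)(P̄/Q̄) = (2070/-2)(18.00/2910.0).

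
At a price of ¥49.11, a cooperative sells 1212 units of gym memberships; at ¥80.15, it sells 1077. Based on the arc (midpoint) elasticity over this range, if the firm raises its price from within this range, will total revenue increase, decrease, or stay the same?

Arc ε = (-135/31.04)(64.63/1144.5) ≈ -0.246.
|ε| = 0.25 < 1, so demand is inelastic. A price rise therefore raises total revenue.

increase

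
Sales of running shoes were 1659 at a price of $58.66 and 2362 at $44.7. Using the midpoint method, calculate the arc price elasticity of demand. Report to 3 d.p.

ΔQ = 2362 − 1659 = 703; ΔP = 44.7 − 58.66 = -13.96.
Midpoints: P̄ = 51.68, Q̄ = 2010.5.
ε = (ΔQ/ΔP)(P̄/Q̄) = (703/-13.96)(51.68/2010.5).

-1.294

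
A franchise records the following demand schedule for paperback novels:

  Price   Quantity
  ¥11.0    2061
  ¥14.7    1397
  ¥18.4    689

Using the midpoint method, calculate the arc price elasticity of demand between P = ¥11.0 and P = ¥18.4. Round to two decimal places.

-1.98

At P = 11.0, Q = 2061; at P = 18.4, Q = 689.
ΔQ = -1372, ΔP = 7.4. Midpoints: P̄ = 14.70, Q̄ = 1375.0.
ε = (ΔQ/ΔP)(P̄/Q̄) = (-1372/7.4)(14.70/1375.0).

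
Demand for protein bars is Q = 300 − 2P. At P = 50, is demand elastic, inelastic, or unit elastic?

inelastic

Q = 200, dQ/dP = -2.
ε = (dQ/dP)(P/Q) ≈ -0.500.
|ε| = 0.50 < 1.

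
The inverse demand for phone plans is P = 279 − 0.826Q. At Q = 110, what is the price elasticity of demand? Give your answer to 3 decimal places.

At Q = 110, P = 279 − 0.826(110) = 188.14.
dP/dQ = −0.826, so dQ/dP = 1/(−0.826) = -1.211.
ε = (dQ/dP)(P/Q) = (-1.211)(188.14/110).

-2.071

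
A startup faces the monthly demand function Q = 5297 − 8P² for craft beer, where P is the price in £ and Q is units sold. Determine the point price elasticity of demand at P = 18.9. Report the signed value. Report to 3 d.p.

-2.343

At P = 18.9, Q = 2439.320.
dQ/dP = −16P = -302.400.
ε = (dQ/dP)(P/Q) = (-302.400)(18.9/2439.320).
|ε| > 1, so demand is elastic at this price.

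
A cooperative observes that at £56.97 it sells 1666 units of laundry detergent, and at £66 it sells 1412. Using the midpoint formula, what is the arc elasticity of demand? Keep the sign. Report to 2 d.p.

ΔQ = 1412 − 1666 = -254; ΔP = 66 − 56.97 = 9.03.
Midpoints: P̄ = 61.48, Q̄ = 1539.0.
ε = (ΔQ/ΔP)(P̄/Q̄) = (-254/9.03)(61.48/1539.0).

-1.12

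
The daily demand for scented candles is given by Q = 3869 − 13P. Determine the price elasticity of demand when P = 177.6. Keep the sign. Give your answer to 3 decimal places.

At P = 177.6, Q = 1560.200.
dQ/dP = −13.
ε = (dQ/dP)(P/Q) = (-13)(177.6/1560.200).
|ε| > 1, so demand is elastic at this price.

-1.480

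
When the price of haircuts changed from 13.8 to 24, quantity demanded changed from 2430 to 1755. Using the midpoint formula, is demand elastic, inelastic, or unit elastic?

Arc ε ≈ -0.598.
|ε| = 0.60 < 1.

inelastic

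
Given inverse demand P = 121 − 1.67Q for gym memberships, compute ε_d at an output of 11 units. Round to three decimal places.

At Q = 11, P = 121 − 1.67(11) = 102.63.
dP/dQ = −1.67, so dQ/dP = 1/(−1.67) = -0.599.
ε = (dQ/dP)(P/Q) = (-0.599)(102.63/11).

-5.587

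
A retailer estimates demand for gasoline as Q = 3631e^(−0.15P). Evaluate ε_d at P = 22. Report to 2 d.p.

-3.30

At P = 22, Q = 133.923.
dQ/dP = −0.15·3631e^(−0.15P) = −0.15Q = -20.088.
ε = (dQ/dP)(P/Q) = (-20.088)(22/133.923).
|ε| > 1, so demand is elastic at this price.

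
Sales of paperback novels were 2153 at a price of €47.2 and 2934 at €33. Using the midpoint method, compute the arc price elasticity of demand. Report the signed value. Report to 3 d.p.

-0.867

ΔQ = 2934 − 2153 = 781; ΔP = 33 − 47.2 = -14.2.
Midpoints: P̄ = 40.10, Q̄ = 2543.5.
ε = (ΔQ/ΔP)(P̄/Q̄) = (781/-14.2)(40.10/2543.5).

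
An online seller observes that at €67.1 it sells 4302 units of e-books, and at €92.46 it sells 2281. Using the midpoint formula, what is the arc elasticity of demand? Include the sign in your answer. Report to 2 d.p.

-1.93

ΔQ = 2281 − 4302 = -2021; ΔP = 92.46 − 67.1 = 25.36.
Midpoints: P̄ = 79.78, Q̄ = 3291.5.
ε = (ΔQ/ΔP)(P̄/Q̄) = (-2021/25.36)(79.78/3291.5).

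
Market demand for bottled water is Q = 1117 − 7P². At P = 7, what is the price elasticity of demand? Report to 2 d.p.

-0.89

At P = 7, Q = 774.
dQ/dP = −14P = -98.
ε = (dQ/dP)(P/Q) = (-98)(7/774).
|ε| < 1, so demand is inelastic at this price.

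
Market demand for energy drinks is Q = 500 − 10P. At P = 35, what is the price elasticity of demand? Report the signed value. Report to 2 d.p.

At P = 35, Q = 150.
dQ/dP = −10.
ε = (dQ/dP)(P/Q) = (-10)(35/150).
|ε| > 1, so demand is elastic at this price.

-2.33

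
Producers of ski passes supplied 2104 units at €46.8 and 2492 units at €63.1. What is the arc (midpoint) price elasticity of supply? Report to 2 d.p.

0.57

ΔQ = 2492 − 2104 = 388; ΔP = 63.1 − 46.8 = 16.3.
Midpoints: P̄ = 54.95, Q̄ = 2298.0.
ε_s = (ΔQ/ΔP)(P̄/Q̄) = (388/16.3)(54.95/2298.0).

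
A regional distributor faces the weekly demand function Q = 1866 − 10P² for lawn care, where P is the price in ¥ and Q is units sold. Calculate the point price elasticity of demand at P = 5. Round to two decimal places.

At P = 5, Q = 1616.
dQ/dP = −20P = -100.
ε = (dQ/dP)(P/Q) = (-100)(5/1616).
|ε| < 1, so demand is inelastic at this price.

-0.31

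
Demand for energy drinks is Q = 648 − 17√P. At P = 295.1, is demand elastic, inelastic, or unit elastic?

Q = 355.966, dQ/dP = -0.495.
ε = (dQ/dP)(P/Q) ≈ -0.410.
|ε| = 0.41 < 1.

inelastic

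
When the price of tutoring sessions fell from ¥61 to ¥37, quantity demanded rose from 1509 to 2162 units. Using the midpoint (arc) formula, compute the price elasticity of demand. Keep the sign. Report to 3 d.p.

ΔQ = 2162 − 1509 = 653; ΔP = 37 − 61 = -24.
Midpoints: P̄ = 49.00, Q̄ = 1835.5.
ε = (ΔQ/ΔP)(P̄/Q̄) = (653/-24)(49.00/1835.5).

-0.726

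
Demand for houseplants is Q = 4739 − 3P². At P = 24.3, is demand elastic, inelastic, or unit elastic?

Q = 2967.530, dQ/dP = -145.800.
ε = (dQ/dP)(P/Q) ≈ -1.194.
|ε| = 1.19 > 1.

elastic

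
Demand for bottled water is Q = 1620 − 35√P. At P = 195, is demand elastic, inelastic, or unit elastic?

Q = 1131.252, dQ/dP = -1.253.
ε = (dQ/dP)(P/Q) ≈ -0.216.
|ε| = 0.22 < 1.

inelastic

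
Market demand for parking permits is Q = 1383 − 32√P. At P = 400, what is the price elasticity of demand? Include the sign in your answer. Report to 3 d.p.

At P = 400, Q = 743.
dQ/dP = −32/(2√P) = -0.800.
ε = (dQ/dP)(P/Q) = (-0.800)(400/743).
|ε| < 1, so demand is inelastic at this price.

-0.431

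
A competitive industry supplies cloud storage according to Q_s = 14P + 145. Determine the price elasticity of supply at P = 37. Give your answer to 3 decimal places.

0.781

At P = 37, Q_s = 663.
dQ_s/dP = 14.
ε_s = (dQ_s/dP)(P/Q_s) = (14)(37/663).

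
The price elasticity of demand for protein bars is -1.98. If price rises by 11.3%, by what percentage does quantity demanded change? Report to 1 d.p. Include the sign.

%ΔQ ≈ ε × %ΔP = (-1.98)(11.3%) = -22.37%.

-22.4%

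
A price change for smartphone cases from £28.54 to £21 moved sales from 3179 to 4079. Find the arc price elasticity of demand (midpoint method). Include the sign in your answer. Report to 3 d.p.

ΔQ = 4079 − 3179 = 900; ΔP = 21 − 28.54 = -7.54.
Midpoints: P̄ = 24.77, Q̄ = 3629.0.
ε = (ΔQ/ΔP)(P̄/Q̄) = (900/-7.54)(24.77/3629.0).

-0.815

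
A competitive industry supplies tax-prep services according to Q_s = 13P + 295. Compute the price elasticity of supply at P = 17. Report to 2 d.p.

0.43

At P = 17, Q_s = 516.
dQ_s/dP = 13.
ε_s = (dQ_s/dP)(P/Q_s) = (13)(17/516).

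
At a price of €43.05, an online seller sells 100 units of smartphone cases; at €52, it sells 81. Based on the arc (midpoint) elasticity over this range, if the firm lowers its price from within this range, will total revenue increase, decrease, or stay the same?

increase

Arc ε = (-19/8.95)(47.52/90.5) ≈ -1.115.
|ε| = 1.11 > 1, so demand is elastic. A price cut therefore raises total revenue.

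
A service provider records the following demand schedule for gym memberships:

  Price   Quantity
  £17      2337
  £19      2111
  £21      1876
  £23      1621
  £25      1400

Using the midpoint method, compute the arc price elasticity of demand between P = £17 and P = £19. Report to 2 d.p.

-0.91

At P = 17, Q = 2337; at P = 19, Q = 2111.
ΔQ = -226, ΔP = 2. Midpoints: P̄ = 18.00, Q̄ = 2224.0.
ε = (ΔQ/ΔP)(P̄/Q̄) = (-226/2)(18.00/2224.0).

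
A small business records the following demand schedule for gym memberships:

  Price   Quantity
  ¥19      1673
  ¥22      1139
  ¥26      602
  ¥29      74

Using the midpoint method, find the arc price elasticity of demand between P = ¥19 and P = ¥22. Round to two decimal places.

At P = 19, Q = 1673; at P = 22, Q = 1139.
ΔQ = -534, ΔP = 3. Midpoints: P̄ = 20.50, Q̄ = 1406.0.
ε = (ΔQ/ΔP)(P̄/Q̄) = (-534/3)(20.50/1406.0).

-2.60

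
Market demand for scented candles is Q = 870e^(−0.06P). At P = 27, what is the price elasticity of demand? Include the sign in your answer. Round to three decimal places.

-1.620

At P = 27, Q = 172.172.
dQ/dP = −0.06·870e^(−0.06P) = −0.06Q = -10.330.
ε = (dQ/dP)(P/Q) = (-10.330)(27/172.172).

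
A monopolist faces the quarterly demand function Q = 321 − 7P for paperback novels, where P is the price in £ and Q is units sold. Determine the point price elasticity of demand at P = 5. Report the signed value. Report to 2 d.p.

At P = 5, Q = 286.
dQ/dP = −7.
ε = (dQ/dP)(P/Q) = (-7)(5/286).

-0.12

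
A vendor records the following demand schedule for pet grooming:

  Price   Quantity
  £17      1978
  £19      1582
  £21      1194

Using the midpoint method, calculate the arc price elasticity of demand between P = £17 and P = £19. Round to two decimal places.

-2.00

At P = 17, Q = 1978; at P = 19, Q = 1582.
ΔQ = -396, ΔP = 2. Midpoints: P̄ = 18.00, Q̄ = 1780.0.
ε = (ΔQ/ΔP)(P̄/Q̄) = (-396/2)(18.00/1780.0).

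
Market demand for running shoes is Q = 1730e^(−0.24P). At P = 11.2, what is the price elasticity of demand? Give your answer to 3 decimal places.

At P = 11.2, Q = 117.669.
dQ/dP = −0.24·1730e^(−0.24P) = −0.24Q = -28.241.
ε = (dQ/dP)(P/Q) = (-28.241)(11.2/117.669).
|ε| > 1, so demand is elastic at this price.

-2.688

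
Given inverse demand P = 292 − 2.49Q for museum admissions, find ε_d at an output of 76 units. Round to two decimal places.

-0.54

At Q = 76, P = 292 − 2.49(76) = 102.76.
dP/dQ = −2.49, so dQ/dP = 1/(−2.49) = -0.402.
ε = (dQ/dP)(P/Q) = (-0.402)(102.76/76).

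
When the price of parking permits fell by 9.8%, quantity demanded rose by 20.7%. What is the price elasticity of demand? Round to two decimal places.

-2.11

ε = %ΔQ / %ΔP = (20.7)/(-9.8) = -2.112.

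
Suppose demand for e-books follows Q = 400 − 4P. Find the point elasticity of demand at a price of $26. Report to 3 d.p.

-0.351

At P = 26, Q = 296.
dQ/dP = −4.
ε = (dQ/dP)(P/Q) = (-4)(26/296).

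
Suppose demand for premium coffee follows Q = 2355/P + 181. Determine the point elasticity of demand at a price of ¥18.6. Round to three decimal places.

At P = 18.6, Q = 307.613.
dQ/dP = −2355/P² = -6.807.
ε = (dQ/dP)(P/Q) = (-6.807)(18.6/307.613).

-0.412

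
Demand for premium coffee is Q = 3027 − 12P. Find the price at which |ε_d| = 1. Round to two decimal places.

For linear demand Q = a − bP, ε = −bP/(a − bP). |ε| = 1 when bP = a − bP, i.e. P = a/(2b).
P = 3027/(2·12) = 3027/24 = 126.1250.

126.13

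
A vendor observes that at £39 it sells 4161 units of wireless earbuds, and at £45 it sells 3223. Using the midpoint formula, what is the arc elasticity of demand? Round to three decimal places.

ΔQ = 3223 − 4161 = -938; ΔP = 45 − 39 = 6.
Midpoints: P̄ = 42.00, Q̄ = 3692.0.
ε = (ΔQ/ΔP)(P̄/Q̄) = (-938/6)(42.00/3692.0).

-1.778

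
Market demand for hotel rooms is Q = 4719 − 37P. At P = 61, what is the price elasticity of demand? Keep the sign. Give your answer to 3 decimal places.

At P = 61, Q = 2462.
dQ/dP = −37.
ε = (dQ/dP)(P/Q) = (-37)(61/2462).

-0.917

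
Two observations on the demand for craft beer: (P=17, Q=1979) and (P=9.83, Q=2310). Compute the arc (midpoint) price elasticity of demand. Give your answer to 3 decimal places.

ΔQ = 2310 − 1979 = 331; ΔP = 9.83 − 17 = -7.17.
Midpoints: P̄ = 13.41, Q̄ = 2144.5.
ε = (ΔQ/ΔP)(P̄/Q̄) = (331/-7.17)(13.41/2144.5).

-0.289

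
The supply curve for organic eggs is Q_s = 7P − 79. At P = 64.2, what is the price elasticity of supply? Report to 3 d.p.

At P = 64.2, Q_s = 370.40.
dQ_s/dP = 7.
ε_s = (dQ_s/dP)(P/Q_s) = (7)(64.2/370.40).

1.213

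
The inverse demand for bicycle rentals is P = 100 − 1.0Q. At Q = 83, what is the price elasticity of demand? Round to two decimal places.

At Q = 83, P = 100 − 1.0(83) = 17.00.
dP/dQ = −1.0, so dQ/dP = 1/(−1.0) = -1.000.
ε = (dQ/dP)(P/Q) = (-1.000)(17.00/83).

-0.20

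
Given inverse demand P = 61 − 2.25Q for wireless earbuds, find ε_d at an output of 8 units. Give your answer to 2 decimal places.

-2.39

At Q = 8, P = 61 − 2.25(8) = 43.00.
dP/dQ = −2.25, so dQ/dP = 1/(−2.25) = -0.444.
ε = (dQ/dP)(P/Q) = (-0.444)(43.00/8).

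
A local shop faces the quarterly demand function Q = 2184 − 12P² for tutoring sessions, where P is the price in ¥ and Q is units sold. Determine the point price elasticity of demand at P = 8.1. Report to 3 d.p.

-1.127

At P = 8.1, Q = 1396.680.
dQ/dP = −24P = -194.400.
ε = (dQ/dP)(P/Q) = (-194.400)(8.1/1396.680).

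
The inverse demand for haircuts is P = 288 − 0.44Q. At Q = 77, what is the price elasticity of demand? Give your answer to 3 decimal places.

-7.501

At Q = 77, P = 288 − 0.44(77) = 254.12.
dP/dQ = −0.44, so dQ/dP = 1/(−0.44) = -2.273.
ε = (dQ/dP)(P/Q) = (-2.273)(254.12/77).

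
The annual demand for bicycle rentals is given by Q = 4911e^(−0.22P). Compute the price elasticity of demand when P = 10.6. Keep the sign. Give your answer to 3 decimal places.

At P = 10.6, Q = 476.865.
dQ/dP = −0.22·4911e^(−0.22P) = −0.22Q = -104.910.
ε = (dQ/dP)(P/Q) = (-104.910)(10.6/476.865).

-2.332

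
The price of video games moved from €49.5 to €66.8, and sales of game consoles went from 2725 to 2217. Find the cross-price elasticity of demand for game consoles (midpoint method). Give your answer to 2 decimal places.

ΔQ_x = 2217 − 2725 = -508; ΔP_y = 66.8 − 49.5 = 17.3.
Midpoints: P̄_y = 58.15, Q̄_x = 2471.0.
ε_xy = (ΔQ_x/ΔP_y)(P̄_y/Q̄_x) = (-508/17.3)(58.15/2471.0).

-0.69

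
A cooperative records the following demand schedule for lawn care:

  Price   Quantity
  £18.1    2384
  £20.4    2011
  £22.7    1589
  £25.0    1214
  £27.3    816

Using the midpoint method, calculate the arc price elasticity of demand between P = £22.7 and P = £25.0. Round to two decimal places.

At P = 22.7, Q = 1589; at P = 25.0, Q = 1214.
ΔQ = -375, ΔP = 2.3. Midpoints: P̄ = 23.85, Q̄ = 1401.5.
ε = (ΔQ/ΔP)(P̄/Q̄) = (-375/2.3)(23.85/1401.5).

-2.77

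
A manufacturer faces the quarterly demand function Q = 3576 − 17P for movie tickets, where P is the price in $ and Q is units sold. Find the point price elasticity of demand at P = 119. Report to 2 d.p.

-1.30

At P = 119, Q = 1553.
dQ/dP = −17.
ε = (dQ/dP)(P/Q) = (-17)(119/1553).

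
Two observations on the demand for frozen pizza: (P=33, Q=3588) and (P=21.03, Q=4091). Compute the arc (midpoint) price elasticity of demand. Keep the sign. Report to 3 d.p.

ΔQ = 4091 − 3588 = 503; ΔP = 21.03 − 33 = -11.97.
Midpoints: P̄ = 27.02, Q̄ = 3839.5.
ε = (ΔQ/ΔP)(P̄/Q̄) = (503/-11.97)(27.02/3839.5).

-0.296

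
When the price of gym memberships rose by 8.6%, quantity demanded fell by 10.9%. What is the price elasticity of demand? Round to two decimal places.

-1.27

ε = %ΔQ / %ΔP = (-10.9)/(8.6) = -1.267.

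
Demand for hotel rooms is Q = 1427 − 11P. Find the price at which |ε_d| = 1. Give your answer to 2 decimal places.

64.86

For linear demand Q = a − bP, ε = −bP/(a − bP). |ε| = 1 when bP = a − bP, i.e. P = a/(2b).
P = 1427/(2·11) = 1427/22 = 64.8636.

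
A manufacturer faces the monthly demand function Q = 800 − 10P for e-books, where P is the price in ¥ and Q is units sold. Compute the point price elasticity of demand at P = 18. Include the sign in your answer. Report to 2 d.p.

At P = 18, Q = 620.
dQ/dP = −10.
ε = (dQ/dP)(P/Q) = (-10)(18/620).

-0.29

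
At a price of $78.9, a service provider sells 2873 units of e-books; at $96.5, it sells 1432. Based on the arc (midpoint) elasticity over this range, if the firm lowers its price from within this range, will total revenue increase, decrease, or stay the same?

increase

Arc ε = (-1441/17.6)(87.70/2152.5) ≈ -3.336.
|ε| = 3.34 > 1, so demand is elastic. A price cut therefore raises total revenue.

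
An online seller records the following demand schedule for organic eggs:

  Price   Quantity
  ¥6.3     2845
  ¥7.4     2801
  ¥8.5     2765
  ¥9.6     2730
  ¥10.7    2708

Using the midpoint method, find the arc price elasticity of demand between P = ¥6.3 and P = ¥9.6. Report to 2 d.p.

At P = 6.3, Q = 2845; at P = 9.6, Q = 2730.
ΔQ = -115, ΔP = 3.3. Midpoints: P̄ = 7.95, Q̄ = 2787.5.
ε = (ΔQ/ΔP)(P̄/Q̄) = (-115/3.3)(7.95/2787.5).

-0.10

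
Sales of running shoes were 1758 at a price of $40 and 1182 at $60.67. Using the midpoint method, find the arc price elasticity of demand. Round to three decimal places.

ΔQ = 1182 − 1758 = -576; ΔP = 60.67 − 40 = 20.67.
Midpoints: P̄ = 50.34, Q̄ = 1470.0.
ε = (ΔQ/ΔP)(P̄/Q̄) = (-576/20.67)(50.34/1470.0).

-0.954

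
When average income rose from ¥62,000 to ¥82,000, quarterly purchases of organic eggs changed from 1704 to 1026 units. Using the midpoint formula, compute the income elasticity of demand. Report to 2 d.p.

ΔQ = -678, ΔI = 20000. Midpoints: Ī = 72,000, Q̄ = 1365.0.
ε_I = (ΔQ/ΔI)(Ī/Q̄) = (-678/20000)(72000/1365.0).

-1.79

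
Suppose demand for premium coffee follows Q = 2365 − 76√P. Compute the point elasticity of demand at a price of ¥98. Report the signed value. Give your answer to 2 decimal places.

-0.23

At P = 98, Q = 1612.638.
dQ/dP = −76/(2√P) = -3.839.
ε = (dQ/dP)(P/Q) = (-3.839)(98/1612.638).
|ε| < 1, so demand is inelastic at this price.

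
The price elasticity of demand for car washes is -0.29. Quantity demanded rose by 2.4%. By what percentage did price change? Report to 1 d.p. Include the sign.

%ΔP ≈ %ΔQ / ε = (2.4%)/(-0.29) = -8.28%.

-8.3%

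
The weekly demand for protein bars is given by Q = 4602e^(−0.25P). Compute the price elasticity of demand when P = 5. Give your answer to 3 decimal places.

At P = 5, Q = 1318.495.
dQ/dP = −0.25·4602e^(−0.25P) = −0.25Q = -329.624.
ε = (dQ/dP)(P/Q) = (-329.624)(5/1318.495).

-1.250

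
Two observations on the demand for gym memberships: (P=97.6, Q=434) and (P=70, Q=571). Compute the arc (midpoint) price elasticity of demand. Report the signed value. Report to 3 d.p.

ΔQ = 571 − 434 = 137; ΔP = 70 − 97.6 = -27.6.
Midpoints: P̄ = 83.80, Q̄ = 502.5.
ε = (ΔQ/ΔP)(P̄/Q̄) = (137/-27.6)(83.80/502.5).

-0.828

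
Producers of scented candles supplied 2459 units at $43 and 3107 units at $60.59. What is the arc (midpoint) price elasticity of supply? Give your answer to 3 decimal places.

ΔQ = 3107 − 2459 = 648; ΔP = 60.59 − 43 = 17.59.
Midpoints: P̄ = 51.80, Q̄ = 2783.0.
ε_s = (ΔQ/ΔP)(P̄/Q̄) = (648/17.59)(51.80/2783.0).

0.686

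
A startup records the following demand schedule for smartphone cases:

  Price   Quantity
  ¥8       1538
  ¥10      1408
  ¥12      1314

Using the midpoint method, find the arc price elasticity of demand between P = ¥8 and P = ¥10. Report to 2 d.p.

At P = 8, Q = 1538; at P = 10, Q = 1408.
ΔQ = -130, ΔP = 2. Midpoints: P̄ = 9.00, Q̄ = 1473.0.
ε = (ΔQ/ΔP)(P̄/Q̄) = (-130/2)(9.00/1473.0).

-0.40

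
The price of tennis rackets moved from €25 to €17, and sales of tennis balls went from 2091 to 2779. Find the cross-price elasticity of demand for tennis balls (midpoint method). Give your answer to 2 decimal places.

-0.74

ΔQ_x = 2779 − 2091 = 688; ΔP_y = 17 − 25 = -8.
Midpoints: P̄_y = 21.00, Q̄_x = 2435.0.
ε_xy = (ΔQ_x/ΔP_y)(P̄_y/Q̄_x) = (688/-8)(21.00/2435.0).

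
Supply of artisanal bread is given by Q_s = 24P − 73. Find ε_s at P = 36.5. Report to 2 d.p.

At P = 36.5, Q_s = 803.
dQ_s/dP = 24.
ε_s = (dQ_s/dP)(P/Q_s) = (24)(36.5/803).

1.09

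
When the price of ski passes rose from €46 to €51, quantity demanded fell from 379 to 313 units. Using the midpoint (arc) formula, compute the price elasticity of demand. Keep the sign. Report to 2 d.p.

-1.85

ΔQ = 313 − 379 = -66; ΔP = 51 − 46 = 5.
Midpoints: P̄ = 48.50, Q̄ = 346.0.
ε = (ΔQ/ΔP)(P̄/Q̄) = (-66/5)(48.50/346.0).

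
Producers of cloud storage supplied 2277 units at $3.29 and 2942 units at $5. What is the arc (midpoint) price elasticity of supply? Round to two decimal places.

ΔQ = 2942 − 2277 = 665; ΔP = 5 − 3.29 = 1.71.
Midpoints: P̄ = 4.14, Q̄ = 2609.5.
ε_s = (ΔQ/ΔP)(P̄/Q̄) = (665/1.71)(4.14/2609.5).

0.62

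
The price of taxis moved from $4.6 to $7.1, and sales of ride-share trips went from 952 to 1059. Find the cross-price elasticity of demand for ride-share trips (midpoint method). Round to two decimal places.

ΔQ_x = 1059 − 952 = 107; ΔP_y = 7.1 − 4.6 = 2.5.
Midpoints: P̄_y = 5.85, Q̄_x = 1005.5.
ε_xy = (ΔQ_x/ΔP_y)(P̄_y/Q̄_x) = (107/2.5)(5.85/1005.5).
ε_xy > 0, so the goods are substitutes.

0.25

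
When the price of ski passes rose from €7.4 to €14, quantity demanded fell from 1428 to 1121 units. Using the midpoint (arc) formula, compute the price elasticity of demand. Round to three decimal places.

ΔQ = 1121 − 1428 = -307; ΔP = 14 − 7.4 = 6.6.
Midpoints: P̄ = 10.70, Q̄ = 1274.5.
ε = (ΔQ/ΔP)(P̄/Q̄) = (-307/6.6)(10.70/1274.5).

-0.391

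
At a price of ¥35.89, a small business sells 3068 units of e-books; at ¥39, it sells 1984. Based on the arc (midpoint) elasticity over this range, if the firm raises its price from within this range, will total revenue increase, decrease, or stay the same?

Arc ε = (-1084/3.11)(37.45/2526.0) ≈ -5.167.
|ε| = 5.17 > 1, so demand is elastic. A price rise therefore reduces total revenue.

decrease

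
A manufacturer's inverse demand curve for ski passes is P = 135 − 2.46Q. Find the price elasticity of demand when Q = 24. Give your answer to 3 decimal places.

-1.287

At Q = 24, P = 135 − 2.46(24) = 75.96.
dP/dQ = −2.46, so dQ/dP = 1/(−2.46) = -0.407.
ε = (dQ/dP)(P/Q) = (-0.407)(75.96/24).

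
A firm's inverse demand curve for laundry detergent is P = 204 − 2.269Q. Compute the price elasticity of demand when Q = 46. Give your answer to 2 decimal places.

-0.95

At Q = 46, P = 204 − 2.269(46) = 99.63.
dP/dQ = −2.269, so dQ/dP = 1/(−2.269) = -0.441.
ε = (dQ/dP)(P/Q) = (-0.441)(99.63/46).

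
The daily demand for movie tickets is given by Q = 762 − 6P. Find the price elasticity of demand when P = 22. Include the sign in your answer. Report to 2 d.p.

At P = 22, Q = 630.
dQ/dP = −6.
ε = (dQ/dP)(P/Q) = (-6)(22/630).
|ε| < 1, so demand is inelastic at this price.

-0.21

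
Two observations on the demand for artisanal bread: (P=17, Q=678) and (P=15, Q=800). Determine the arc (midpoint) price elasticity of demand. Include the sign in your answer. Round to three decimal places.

-1.321

ΔQ = 800 − 678 = 122; ΔP = 15 − 17 = -2.
Midpoints: P̄ = 16.00, Q̄ = 739.0.
ε = (ΔQ/ΔP)(P̄/Q̄) = (122/-2)(16.00/739.0).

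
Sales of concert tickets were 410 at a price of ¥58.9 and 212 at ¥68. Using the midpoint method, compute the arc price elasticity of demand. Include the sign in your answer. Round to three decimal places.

ΔQ = 212 − 410 = -198; ΔP = 68 − 58.9 = 9.1.
Midpoints: P̄ = 63.45, Q̄ = 311.0.
ε = (ΔQ/ΔP)(P̄/Q̄) = (-198/9.1)(63.45/311.0).

-4.439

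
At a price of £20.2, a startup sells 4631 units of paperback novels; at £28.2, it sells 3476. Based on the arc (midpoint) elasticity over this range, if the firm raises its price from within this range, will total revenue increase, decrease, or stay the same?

Arc ε = (-1155/8)(24.20/4053.5) ≈ -0.862.
|ε| = 0.86 < 1, so demand is inelastic. A price rise therefore raises total revenue.

increase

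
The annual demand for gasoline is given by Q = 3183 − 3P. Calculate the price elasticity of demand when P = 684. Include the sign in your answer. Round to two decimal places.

-1.81

At P = 684, Q = 1131.
dQ/dP = −3.
ε = (dQ/dP)(P/Q) = (-3)(684/1131).
|ε| > 1, so demand is elastic at this price.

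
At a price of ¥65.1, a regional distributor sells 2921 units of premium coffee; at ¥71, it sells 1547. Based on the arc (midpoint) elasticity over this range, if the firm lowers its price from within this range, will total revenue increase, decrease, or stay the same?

Arc ε = (-1374/5.9)(68.05/2234.0) ≈ -7.094.
|ε| = 7.09 > 1, so demand is elastic. A price cut therefore raises total revenue.

increase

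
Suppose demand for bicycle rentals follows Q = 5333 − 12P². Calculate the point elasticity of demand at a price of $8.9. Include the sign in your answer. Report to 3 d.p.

At P = 8.9, Q = 4382.480.
dQ/dP = −24P = -213.600.
ε = (dQ/dP)(P/Q) = (-213.600)(8.9/4382.480).
|ε| < 1, so demand is inelastic at this price.

-0.434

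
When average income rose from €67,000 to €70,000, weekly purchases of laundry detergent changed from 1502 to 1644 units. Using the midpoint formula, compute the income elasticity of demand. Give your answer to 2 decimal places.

ΔQ = 142, ΔI = 3000. Midpoints: Ī = 68,500, Q̄ = 1573.0.
ε_I = (ΔQ/ΔI)(Ī/Q̄) = (142/3000)(68500/1573.0).
ε_I > 0, so the good is normal.

2.06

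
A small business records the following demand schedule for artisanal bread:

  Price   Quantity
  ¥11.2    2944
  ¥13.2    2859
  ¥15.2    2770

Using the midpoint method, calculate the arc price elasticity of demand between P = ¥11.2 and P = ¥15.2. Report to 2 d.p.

At P = 11.2, Q = 2944; at P = 15.2, Q = 2770.
ΔQ = -174, ΔP = 4.0. Midpoints: P̄ = 13.20, Q̄ = 2857.0.
ε = (ΔQ/ΔP)(P̄/Q̄) = (-174/4.0)(13.20/2857.0).

-0.20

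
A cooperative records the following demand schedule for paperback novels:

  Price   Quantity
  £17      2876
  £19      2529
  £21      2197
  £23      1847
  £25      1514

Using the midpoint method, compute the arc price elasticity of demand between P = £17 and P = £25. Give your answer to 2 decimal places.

-1.63

At P = 17, Q = 2876; at P = 25, Q = 1514.
ΔQ = -1362, ΔP = 8. Midpoints: P̄ = 21.00, Q̄ = 2195.0.
ε = (ΔQ/ΔP)(P̄/Q̄) = (-1362/8)(21.00/2195.0).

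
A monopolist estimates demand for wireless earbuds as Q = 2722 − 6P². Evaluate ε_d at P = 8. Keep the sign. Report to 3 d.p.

At P = 8, Q = 2338.
dQ/dP = −12P = -96.
ε = (dQ/dP)(P/Q) = (-96)(8/2338).

-0.328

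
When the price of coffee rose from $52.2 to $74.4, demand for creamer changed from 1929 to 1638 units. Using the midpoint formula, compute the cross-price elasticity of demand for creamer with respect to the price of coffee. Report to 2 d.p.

ΔQ_x = 1638 − 1929 = -291; ΔP_y = 74.4 − 52.2 = 22.2.
Midpoints: P̄_y = 63.30, Q̄_x = 1783.5.
ε_xy = (ΔQ_x/ΔP_y)(P̄_y/Q̄_x) = (-291/22.2)(63.30/1783.5).

-0.47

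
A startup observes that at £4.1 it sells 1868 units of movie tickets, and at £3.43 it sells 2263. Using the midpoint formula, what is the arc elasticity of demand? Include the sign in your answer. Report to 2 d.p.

ΔQ = 2263 − 1868 = 395; ΔP = 3.43 − 4.1 = -0.67.
Midpoints: P̄ = 3.76, Q̄ = 2065.5.
ε = (ΔQ/ΔP)(P̄/Q̄) = (395/-0.67)(3.76/2065.5).

-1.07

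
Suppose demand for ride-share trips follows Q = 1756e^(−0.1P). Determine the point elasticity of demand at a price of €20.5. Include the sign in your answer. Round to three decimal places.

-2.050

At P = 20.5, Q = 226.058.
dQ/dP = −0.1·1756e^(−0.1P) = −0.1Q = -22.606.
ε = (dQ/dP)(P/Q) = (-22.606)(20.5/226.058).
|ε| > 1, so demand is elastic at this price.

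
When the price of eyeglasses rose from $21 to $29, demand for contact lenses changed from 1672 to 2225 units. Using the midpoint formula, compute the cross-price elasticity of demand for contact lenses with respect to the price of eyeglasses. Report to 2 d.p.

0.89

ΔQ_x = 2225 − 1672 = 553; ΔP_y = 29 − 21 = 8.
Midpoints: P̄_y = 25.00, Q̄_x = 1948.5.
ε_xy = (ΔQ_x/ΔP_y)(P̄_y/Q̄_x) = (553/8)(25.00/1948.5).
ε_xy > 0, so the goods are substitutes.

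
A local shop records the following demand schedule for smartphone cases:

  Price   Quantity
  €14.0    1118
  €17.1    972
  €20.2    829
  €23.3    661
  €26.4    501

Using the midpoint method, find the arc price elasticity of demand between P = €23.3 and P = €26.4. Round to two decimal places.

At P = 23.3, Q = 661; at P = 26.4, Q = 501.
ΔQ = -160, ΔP = 3.1. Midpoints: P̄ = 24.85, Q̄ = 581.0.
ε = (ΔQ/ΔP)(P̄/Q̄) = (-160/3.1)(24.85/581.0).

-2.21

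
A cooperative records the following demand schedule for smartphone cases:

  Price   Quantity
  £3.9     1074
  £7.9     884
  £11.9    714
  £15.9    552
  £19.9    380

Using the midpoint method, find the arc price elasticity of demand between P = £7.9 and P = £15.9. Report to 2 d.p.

-0.69

At P = 7.9, Q = 884; at P = 15.9, Q = 552.
ΔQ = -332, ΔP = 8.0. Midpoints: P̄ = 11.90, Q̄ = 718.0.
ε = (ΔQ/ΔP)(P̄/Q̄) = (-332/8.0)(11.90/718.0).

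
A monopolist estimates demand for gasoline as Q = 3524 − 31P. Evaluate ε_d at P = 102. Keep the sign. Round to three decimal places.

At P = 102, Q = 362.
dQ/dP = −31.
ε = (dQ/dP)(P/Q) = (-31)(102/362).

-8.735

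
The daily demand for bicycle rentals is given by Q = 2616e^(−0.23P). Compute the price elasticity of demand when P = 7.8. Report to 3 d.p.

At P = 7.8, Q = 435.024.
dQ/dP = −0.23·2616e^(−0.23P) = −0.23Q = -100.056.
ε = (dQ/dP)(P/Q) = (-100.056)(7.8/435.024).

-1.794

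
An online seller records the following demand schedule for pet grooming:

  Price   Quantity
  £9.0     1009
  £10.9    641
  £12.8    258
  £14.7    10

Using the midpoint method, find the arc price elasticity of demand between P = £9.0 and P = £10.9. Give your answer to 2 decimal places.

At P = 9.0, Q = 1009; at P = 10.9, Q = 641.
ΔQ = -368, ΔP = 1.9. Midpoints: P̄ = 9.95, Q̄ = 825.0.
ε = (ΔQ/ΔP)(P̄/Q̄) = (-368/1.9)(9.95/825.0).

-2.34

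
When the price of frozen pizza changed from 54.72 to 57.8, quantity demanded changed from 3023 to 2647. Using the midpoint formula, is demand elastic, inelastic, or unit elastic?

elastic

Arc ε ≈ -2.423.
|ε| = 2.42 > 1.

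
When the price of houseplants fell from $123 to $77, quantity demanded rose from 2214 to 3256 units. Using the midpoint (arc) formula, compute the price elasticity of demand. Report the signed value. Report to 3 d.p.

ΔQ = 3256 − 2214 = 1042; ΔP = 77 − 123 = -46.
Midpoints: P̄ = 100.00, Q̄ = 2735.0.
ε = (ΔQ/ΔP)(P̄/Q̄) = (1042/-46)(100.00/2735.0).

-0.828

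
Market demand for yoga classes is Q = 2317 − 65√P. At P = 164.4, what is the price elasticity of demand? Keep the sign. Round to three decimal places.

-0.281

At P = 164.4, Q = 1483.579.
dQ/dP = −65/(2√P) = -2.535.
ε = (dQ/dP)(P/Q) = (-2.535)(164.4/1483.579).
|ε| < 1, so demand is inelastic at this price.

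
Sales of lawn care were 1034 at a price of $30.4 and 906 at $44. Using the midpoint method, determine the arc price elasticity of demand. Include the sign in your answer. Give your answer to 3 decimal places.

-0.361

ΔQ = 906 − 1034 = -128; ΔP = 44 − 30.4 = 13.6.
Midpoints: P̄ = 37.20, Q̄ = 970.0.
ε = (ΔQ/ΔP)(P̄/Q̄) = (-128/13.6)(37.20/970.0).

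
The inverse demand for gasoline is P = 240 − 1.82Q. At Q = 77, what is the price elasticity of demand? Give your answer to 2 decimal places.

At Q = 77, P = 240 − 1.82(77) = 99.86.
dP/dQ = −1.82, so dQ/dP = 1/(−1.82) = -0.549.
ε = (dQ/dP)(P/Q) = (-0.549)(99.86/77).

-0.71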